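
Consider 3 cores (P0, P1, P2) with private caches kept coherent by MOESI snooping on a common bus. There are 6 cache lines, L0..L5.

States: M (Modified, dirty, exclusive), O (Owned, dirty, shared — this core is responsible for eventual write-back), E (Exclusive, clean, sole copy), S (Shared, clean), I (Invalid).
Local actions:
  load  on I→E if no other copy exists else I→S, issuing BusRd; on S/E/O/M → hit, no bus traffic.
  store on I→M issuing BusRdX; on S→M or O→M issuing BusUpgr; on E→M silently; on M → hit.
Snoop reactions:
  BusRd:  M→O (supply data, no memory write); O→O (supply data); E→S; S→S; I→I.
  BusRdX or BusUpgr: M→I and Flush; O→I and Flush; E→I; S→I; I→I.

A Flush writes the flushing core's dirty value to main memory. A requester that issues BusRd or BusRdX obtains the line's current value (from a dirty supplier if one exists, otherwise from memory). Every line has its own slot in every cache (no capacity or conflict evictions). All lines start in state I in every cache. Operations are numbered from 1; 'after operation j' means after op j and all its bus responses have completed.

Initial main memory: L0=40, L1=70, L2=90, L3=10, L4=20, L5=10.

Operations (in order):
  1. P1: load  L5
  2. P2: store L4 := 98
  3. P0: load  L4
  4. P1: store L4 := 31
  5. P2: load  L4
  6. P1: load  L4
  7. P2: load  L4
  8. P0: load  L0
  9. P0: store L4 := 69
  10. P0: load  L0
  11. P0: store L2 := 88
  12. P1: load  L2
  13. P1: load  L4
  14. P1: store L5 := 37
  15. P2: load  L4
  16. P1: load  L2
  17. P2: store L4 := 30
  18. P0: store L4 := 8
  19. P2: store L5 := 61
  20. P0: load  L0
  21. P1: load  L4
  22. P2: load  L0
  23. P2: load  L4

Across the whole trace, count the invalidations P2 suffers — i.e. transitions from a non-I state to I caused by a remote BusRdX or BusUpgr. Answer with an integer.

step 1: P1: load  L5  ⟶  IEI  (L5)  txn=BusRd  M[L5]=10
step 2: P2: store L4 := 98  ⟶  IIM  (L4)  txn=BusRdX  M[L4]=20
step 3: P0: load  L4  ⟶  SIO  (L4)  txn=BusRd  M[L4]=20
step 4: P1: store L4 := 31  ⟶  IMI  (L4)  txn=BusRdX+Flush  M[L4]=98
step 5: P2: load  L4  ⟶  IOS  (L4)  txn=BusRd  M[L4]=98
step 6: P1: load  L4  ⟶  IOS  (L4)  txn=∅  M[L4]=98
step 7: P2: load  L4  ⟶  IOS  (L4)  txn=∅  M[L4]=98
step 8: P0: load  L0  ⟶  EII  (L0)  txn=BusRd  M[L0]=40
step 9: P0: store L4 := 69  ⟶  MII  (L4)  txn=BusRdX+Flush  M[L4]=31
step 10: P0: load  L0  ⟶  EII  (L0)  txn=∅  M[L0]=40
step 11: P0: store L2 := 88  ⟶  MII  (L2)  txn=BusRdX  M[L2]=90
step 12: P1: load  L2  ⟶  OSI  (L2)  txn=BusRd  M[L2]=90
step 13: P1: load  L4  ⟶  OSI  (L4)  txn=BusRd  M[L4]=31
step 14: P1: store L5 := 37  ⟶  IMI  (L5)  txn=∅  M[L5]=10
step 15: P2: load  L4  ⟶  OSS  (L4)  txn=BusRd  M[L4]=31
step 16: P1: load  L2  ⟶  OSI  (L2)  txn=∅  M[L2]=90
step 17: P2: store L4 := 30  ⟶  IIM  (L4)  txn=BusUpgr+Flush  M[L4]=69
step 18: P0: store L4 := 8  ⟶  MII  (L4)  txn=BusRdX+Flush  M[L4]=30
step 19: P2: store L5 := 61  ⟶  IIM  (L5)  txn=BusRdX+Flush  M[L5]=37
step 20: P0: load  L0  ⟶  EII  (L0)  txn=∅  M[L0]=40
step 21: P1: load  L4  ⟶  OSI  (L4)  txn=BusRd  M[L4]=30
step 22: P2: load  L0  ⟶  SIS  (L0)  txn=BusRd  M[L0]=40
step 23: P2: load  L4  ⟶  OSS  (L4)  txn=BusRd  M[L4]=30

invalidations = 3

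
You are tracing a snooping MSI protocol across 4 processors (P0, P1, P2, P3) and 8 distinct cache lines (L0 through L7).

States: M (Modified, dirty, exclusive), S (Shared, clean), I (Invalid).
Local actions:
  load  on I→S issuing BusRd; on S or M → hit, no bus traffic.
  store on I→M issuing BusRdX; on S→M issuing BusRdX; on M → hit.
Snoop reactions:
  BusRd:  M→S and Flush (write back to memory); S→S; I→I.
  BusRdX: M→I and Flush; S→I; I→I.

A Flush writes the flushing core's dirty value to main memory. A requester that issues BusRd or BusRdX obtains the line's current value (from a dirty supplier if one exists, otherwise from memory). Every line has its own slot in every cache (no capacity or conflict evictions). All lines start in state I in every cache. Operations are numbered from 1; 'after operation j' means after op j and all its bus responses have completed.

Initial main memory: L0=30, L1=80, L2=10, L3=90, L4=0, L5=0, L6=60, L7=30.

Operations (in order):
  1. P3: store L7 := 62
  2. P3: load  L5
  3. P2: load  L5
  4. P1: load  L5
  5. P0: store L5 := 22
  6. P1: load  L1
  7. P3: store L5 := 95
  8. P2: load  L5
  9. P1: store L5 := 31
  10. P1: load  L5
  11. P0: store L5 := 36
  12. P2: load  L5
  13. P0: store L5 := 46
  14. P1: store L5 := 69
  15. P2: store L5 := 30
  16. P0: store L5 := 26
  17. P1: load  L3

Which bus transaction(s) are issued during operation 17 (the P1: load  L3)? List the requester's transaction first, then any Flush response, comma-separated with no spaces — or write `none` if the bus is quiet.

  op1 P3: store L7 := 62 → I/I/I/M on L7; bus BusRdX; mem=30
  op2 P3: load  L5 → I/I/I/S on L5; bus BusRd; mem=0
  op3 P2: load  L5 → I/I/S/S on L5; bus BusRd; mem=0
  op4 P1: load  L5 → I/S/S/S on L5; bus BusRd; mem=0
  op5 P0: store L5 := 22 → M/I/I/I on L5; bus BusRdX; mem=0
  op6 P1: load  L1 → I/S/I/I on L1; bus BusRd; mem=80
  op7 P3: store L5 := 95 → I/I/I/M on L5; bus BusRdX Flush; mem=22
  op8 P2: load  L5 → I/I/S/S on L5; bus BusRd Flush; mem=95
  op9 P1: store L5 := 31 → I/M/I/I on L5; bus BusRdX; mem=95
  op10 P1: load  L5 → I/M/I/I on L5; bus (none); mem=95
  op11 P0: store L5 := 36 → M/I/I/I on L5; bus BusRdX Flush; mem=31
  op12 P2: load  L5 → S/I/S/I on L5; bus BusRd Flush; mem=36
  op13 P0: store L5 := 46 → M/I/I/I on L5; bus BusRdX; mem=36
  op14 P1: store L5 := 69 → I/M/I/I on L5; bus BusRdX Flush; mem=46
  op15 P2: store L5 := 30 → I/I/M/I on L5; bus BusRdX Flush; mem=69
  op16 P0: store L5 := 26 → M/I/I/I on L5; bus BusRdX Flush; mem=30
  op17 P1: load  L3 → I/S/I/I on L3; bus BusRd; mem=90

bus = BusRd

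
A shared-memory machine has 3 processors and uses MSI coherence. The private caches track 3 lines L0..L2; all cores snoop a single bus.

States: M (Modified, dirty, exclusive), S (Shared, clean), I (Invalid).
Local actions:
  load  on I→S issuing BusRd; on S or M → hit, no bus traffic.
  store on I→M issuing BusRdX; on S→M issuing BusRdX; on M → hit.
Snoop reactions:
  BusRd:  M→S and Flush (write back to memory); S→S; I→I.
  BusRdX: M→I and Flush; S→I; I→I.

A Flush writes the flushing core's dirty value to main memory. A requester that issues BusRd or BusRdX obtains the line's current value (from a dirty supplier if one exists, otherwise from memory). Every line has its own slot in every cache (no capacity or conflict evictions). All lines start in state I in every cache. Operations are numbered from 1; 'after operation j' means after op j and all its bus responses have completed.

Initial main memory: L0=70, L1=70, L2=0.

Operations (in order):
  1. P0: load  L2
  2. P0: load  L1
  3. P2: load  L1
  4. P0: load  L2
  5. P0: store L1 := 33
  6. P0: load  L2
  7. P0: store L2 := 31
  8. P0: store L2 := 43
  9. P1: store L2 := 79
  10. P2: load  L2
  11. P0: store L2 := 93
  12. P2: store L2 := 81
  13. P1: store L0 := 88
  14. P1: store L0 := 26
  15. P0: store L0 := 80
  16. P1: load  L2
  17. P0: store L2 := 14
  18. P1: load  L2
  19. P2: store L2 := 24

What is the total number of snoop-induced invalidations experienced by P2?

1. P0: load  L2  bus=[BusRd]  L2: P0=S P1=I P2=I  mem[L2]=0
2. P0: load  L1  bus=[BusRd]  L1: P0=S P1=I P2=I  mem[L1]=70
3. P2: load  L1  bus=[BusRd]  L1: P0=S P1=I P2=S  mem[L1]=70
4. P0: load  L2  bus=[-]  L2: P0=S P1=I P2=I  mem[L2]=0
5. P0: store L1 := 33  bus=[BusRdX]  L1: P0=M P1=I P2=I  mem[L1]=70
6. P0: load  L2  bus=[-]  L2: P0=S P1=I P2=I  mem[L2]=0
7. P0: store L2 := 31  bus=[BusRdX]  L2: P0=M P1=I P2=I  mem[L2]=0
8. P0: store L2 := 43  bus=[-]  L2: P0=M P1=I P2=I  mem[L2]=0
9. P1: store L2 := 79  bus=[BusRdX,Flush]  L2: P0=I P1=M P2=I  mem[L2]=43
10. P2: load  L2  bus=[BusRd,Flush]  L2: P0=I P1=S P2=S  mem[L2]=79
11. P0: store L2 := 93  bus=[BusRdX]  L2: P0=M P1=I P2=I  mem[L2]=79
12. P2: store L2 := 81  bus=[BusRdX,Flush]  L2: P0=I P1=I P2=M  mem[L2]=93
13. P1: store L0 := 88  bus=[BusRdX]  L0: P0=I P1=M P2=I  mem[L0]=70
14. P1: store L0 := 26  bus=[-]  L0: P0=I P1=M P2=I  mem[L0]=70
15. P0: store L0 := 80  bus=[BusRdX,Flush]  L0: P0=M P1=I P2=I  mem[L0]=26
16. P1: load  L2  bus=[BusRd,Flush]  L2: P0=I P1=S P2=S  mem[L2]=81
17. P0: store L2 := 14  bus=[BusRdX]  L2: P0=M P1=I P2=I  mem[L2]=81
18. P1: load  L2  bus=[BusRd,Flush]  L2: P0=S P1=S P2=I  mem[L2]=14
19. P2: store L2 := 24  bus=[BusRdX]  L2: P0=I P1=I P2=M  mem[L2]=14

invalidations = 3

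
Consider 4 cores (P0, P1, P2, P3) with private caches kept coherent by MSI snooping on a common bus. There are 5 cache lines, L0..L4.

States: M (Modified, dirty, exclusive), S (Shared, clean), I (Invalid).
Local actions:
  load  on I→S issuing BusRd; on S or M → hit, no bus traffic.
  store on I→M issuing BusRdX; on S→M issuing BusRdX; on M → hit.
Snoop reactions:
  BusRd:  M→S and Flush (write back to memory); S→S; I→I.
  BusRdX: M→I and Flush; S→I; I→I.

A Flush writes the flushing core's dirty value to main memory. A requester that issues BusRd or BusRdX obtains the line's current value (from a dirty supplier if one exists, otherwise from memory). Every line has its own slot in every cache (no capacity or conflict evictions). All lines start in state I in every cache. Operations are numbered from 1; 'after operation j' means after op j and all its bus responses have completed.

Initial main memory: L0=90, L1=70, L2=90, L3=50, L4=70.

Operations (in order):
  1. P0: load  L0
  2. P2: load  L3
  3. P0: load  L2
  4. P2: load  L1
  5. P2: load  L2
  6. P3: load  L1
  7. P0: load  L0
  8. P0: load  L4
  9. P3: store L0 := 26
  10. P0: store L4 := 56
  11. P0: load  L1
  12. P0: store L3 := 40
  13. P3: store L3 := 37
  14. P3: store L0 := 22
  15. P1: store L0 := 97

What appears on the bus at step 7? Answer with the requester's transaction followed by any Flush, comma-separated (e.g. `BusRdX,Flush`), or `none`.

bus = none

[1] P0: load  L0 | P0:S(90), P1:I, P2:I, P3:I | bus: BusRd
[2] P2: load  L3 | P0:I, P1:I, P2:S(50), P3:I | bus: BusRd
[3] P0: load  L2 | P0:S(90), P1:I, P2:I, P3:I | bus: BusRd
[4] P2: load  L1 | P0:I, P1:I, P2:S(70), P3:I | bus: BusRd
[5] P2: load  L2 | P0:S(90), P1:I, P2:S(90), P3:I | bus: BusRd
[6] P3: load  L1 | P0:I, P1:I, P2:S(70), P3:S(70) | bus: BusRd
[7] P0: load  L0 | P0:S(90), P1:I, P2:I, P3:I | bus: none
[8] P0: load  L4 | P0:S(70), P1:I, P2:I, P3:I | bus: BusRd
[9] P3: store L0 := 26 | P0:I, P1:I, P2:I, P3:M(26) | bus: BusRdX
[10] P0: store L4 := 56 | P0:M(56), P1:I, P2:I, P3:I | bus: BusRdX
[11] P0: load  L1 | P0:S(70), P1:I, P2:S(70), P3:S(70) | bus: BusRd
[12] P0: store L3 := 40 | P0:M(40), P1:I, P2:I, P3:I | bus: BusRdX
[13] P3: store L3 := 37 | P0:I, P1:I, P2:I, P3:M(37) | bus: BusRdX,Flush
[14] P3: store L0 := 22 | P0:I, P1:I, P2:I, P3:M(22) | bus: none
[15] P1: store L0 := 97 | P0:I, P1:M(97), P2:I, P3:I | bus: BusRdX,Flush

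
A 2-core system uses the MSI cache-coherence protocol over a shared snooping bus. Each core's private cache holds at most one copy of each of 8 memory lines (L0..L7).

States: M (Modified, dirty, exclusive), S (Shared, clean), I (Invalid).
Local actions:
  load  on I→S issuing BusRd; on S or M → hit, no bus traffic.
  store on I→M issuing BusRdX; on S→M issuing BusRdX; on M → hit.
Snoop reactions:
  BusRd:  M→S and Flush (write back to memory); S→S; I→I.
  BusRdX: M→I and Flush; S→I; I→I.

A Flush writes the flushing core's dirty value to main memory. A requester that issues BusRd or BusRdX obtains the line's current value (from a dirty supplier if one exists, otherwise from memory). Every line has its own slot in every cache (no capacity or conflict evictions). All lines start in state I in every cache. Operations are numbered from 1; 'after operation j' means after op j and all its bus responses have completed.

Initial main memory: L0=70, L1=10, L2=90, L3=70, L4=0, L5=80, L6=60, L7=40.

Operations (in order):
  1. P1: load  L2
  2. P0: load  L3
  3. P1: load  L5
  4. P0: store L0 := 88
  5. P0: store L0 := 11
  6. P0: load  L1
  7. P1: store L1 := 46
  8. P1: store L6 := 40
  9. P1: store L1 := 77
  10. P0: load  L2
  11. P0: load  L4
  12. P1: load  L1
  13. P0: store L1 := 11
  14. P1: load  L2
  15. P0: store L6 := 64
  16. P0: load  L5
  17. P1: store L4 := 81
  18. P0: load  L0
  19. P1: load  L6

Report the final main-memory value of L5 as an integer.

memory[L5] = 80

1. P1: load  L2  bus=[BusRd]  L2: P0=I P1=S  mem[L2]=90
2. P0: load  L3  bus=[BusRd]  L3: P0=S P1=I  mem[L3]=70
3. P1: load  L5  bus=[BusRd]  L5: P0=I P1=S  mem[L5]=80
4. P0: store L0 := 88  bus=[BusRdX]  L0: P0=M P1=I  mem[L0]=70
5. P0: store L0 := 11  bus=[-]  L0: P0=M P1=I  mem[L0]=70
6. P0: load  L1  bus=[BusRd]  L1: P0=S P1=I  mem[L1]=10
7. P1: store L1 := 46  bus=[BusRdX]  L1: P0=I P1=M  mem[L1]=10
8. P1: store L6 := 40  bus=[BusRdX]  L6: P0=I P1=M  mem[L6]=60
9. P1: store L1 := 77  bus=[-]  L1: P0=I P1=M  mem[L1]=10
10. P0: load  L2  bus=[BusRd]  L2: P0=S P1=S  mem[L2]=90
11. P0: load  L4  bus=[BusRd]  L4: P0=S P1=I  mem[L4]=0
12. P1: load  L1  bus=[-]  L1: P0=I P1=M  mem[L1]=10
13. P0: store L1 := 11  bus=[BusRdX,Flush]  L1: P0=M P1=I  mem[L1]=77
14. P1: load  L2  bus=[-]  L2: P0=S P1=S  mem[L2]=90
15. P0: store L6 := 64  bus=[BusRdX,Flush]  L6: P0=M P1=I  mem[L6]=40
16. P0: load  L5  bus=[BusRd]  L5: P0=S P1=S  mem[L5]=80
17. P1: store L4 := 81  bus=[BusRdX]  L4: P0=I P1=M  mem[L4]=0
18. P0: load  L0  bus=[-]  L0: P0=M P1=I  mem[L0]=70
19. P1: load  L6  bus=[BusRd,Flush]  L6: P0=S P1=S  mem[L6]=64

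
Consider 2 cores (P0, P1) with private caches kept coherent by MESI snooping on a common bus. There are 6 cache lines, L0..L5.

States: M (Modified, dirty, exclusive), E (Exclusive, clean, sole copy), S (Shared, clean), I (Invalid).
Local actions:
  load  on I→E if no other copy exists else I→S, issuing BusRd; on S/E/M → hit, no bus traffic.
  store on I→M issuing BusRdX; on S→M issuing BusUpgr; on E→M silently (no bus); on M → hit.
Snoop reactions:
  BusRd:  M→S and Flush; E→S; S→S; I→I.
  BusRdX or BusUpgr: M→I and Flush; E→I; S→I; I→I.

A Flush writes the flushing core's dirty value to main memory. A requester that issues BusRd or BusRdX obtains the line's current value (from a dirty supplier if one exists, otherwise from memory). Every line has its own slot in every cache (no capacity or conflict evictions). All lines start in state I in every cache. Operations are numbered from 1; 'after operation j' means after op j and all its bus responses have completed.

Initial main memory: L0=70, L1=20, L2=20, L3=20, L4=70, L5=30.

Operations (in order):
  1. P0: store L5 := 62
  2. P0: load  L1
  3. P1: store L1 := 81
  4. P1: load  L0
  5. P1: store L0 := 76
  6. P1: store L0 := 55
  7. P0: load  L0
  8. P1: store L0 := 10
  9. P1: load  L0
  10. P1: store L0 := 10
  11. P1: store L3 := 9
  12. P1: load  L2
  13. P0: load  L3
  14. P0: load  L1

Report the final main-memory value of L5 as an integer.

memory[L5] = 30

[1] P0: store L5 := 62 | P0:M(62), P1:I | bus: BusRdX
[2] P0: load  L1 | P0:E(20), P1:I | bus: BusRd
[3] P1: store L1 := 81 | P0:I, P1:M(81) | bus: BusRdX
[4] P1: load  L0 | P0:I, P1:E(70) | bus: BusRd
[5] P1: store L0 := 76 | P0:I, P1:M(76) | bus: none
[6] P1: store L0 := 55 | P0:I, P1:M(55) | bus: none
[7] P0: load  L0 | P0:S(55), P1:S(55) | bus: BusRd,Flush
[8] P1: store L0 := 10 | P0:I, P1:M(10) | bus: BusUpgr
[9] P1: load  L0 | P0:I, P1:M(10) | bus: none
[10] P1: store L0 := 10 | P0:I, P1:M(10) | bus: none
[11] P1: store L3 := 9 | P0:I, P1:M(9) | bus: BusRdX
[12] P1: load  L2 | P0:I, P1:E(20) | bus: BusRd
[13] P0: load  L3 | P0:S(9), P1:S(9) | bus: BusRd,Flush
[14] P0: load  L1 | P0:S(81), P1:S(81) | bus: BusRd,Flush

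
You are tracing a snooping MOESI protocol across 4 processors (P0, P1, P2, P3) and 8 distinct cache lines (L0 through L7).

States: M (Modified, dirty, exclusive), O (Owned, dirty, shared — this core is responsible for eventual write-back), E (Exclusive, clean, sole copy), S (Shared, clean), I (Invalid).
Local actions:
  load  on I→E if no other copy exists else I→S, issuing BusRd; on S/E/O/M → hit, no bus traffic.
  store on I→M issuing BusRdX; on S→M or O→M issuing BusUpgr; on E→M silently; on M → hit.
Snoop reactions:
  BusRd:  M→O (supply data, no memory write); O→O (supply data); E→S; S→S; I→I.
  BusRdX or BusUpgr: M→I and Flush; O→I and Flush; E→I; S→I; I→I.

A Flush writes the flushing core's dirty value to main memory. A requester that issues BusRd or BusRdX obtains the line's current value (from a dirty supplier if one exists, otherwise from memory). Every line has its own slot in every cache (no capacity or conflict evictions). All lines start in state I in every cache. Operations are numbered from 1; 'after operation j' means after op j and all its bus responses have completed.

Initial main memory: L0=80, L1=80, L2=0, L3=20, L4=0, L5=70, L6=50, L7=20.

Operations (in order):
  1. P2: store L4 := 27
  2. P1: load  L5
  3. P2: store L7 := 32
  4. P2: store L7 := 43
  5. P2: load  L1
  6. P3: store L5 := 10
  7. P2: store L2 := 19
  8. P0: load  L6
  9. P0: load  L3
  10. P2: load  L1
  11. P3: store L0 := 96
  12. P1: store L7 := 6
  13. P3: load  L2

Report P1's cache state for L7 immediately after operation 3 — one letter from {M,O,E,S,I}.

state = I

step 1: P2: store L4 := 27  ⟶  IIMI  (L4)  txn=BusRdX  M[L4]=0
step 2: P1: load  L5  ⟶  IEII  (L5)  txn=BusRd  M[L5]=70
step 3: P2: store L7 := 32  ⟶  IIMI  (L7)  txn=BusRdX  M[L7]=20
step 4: P2: store L7 := 43  ⟶  IIMI  (L7)  txn=∅  M[L7]=20
step 5: P2: load  L1  ⟶  IIEI  (L1)  txn=BusRd  M[L1]=80
step 6: P3: store L5 := 10  ⟶  IIIM  (L5)  txn=BusRdX  M[L5]=70
step 7: P2: store L2 := 19  ⟶  IIMI  (L2)  txn=BusRdX  M[L2]=0
step 8: P0: load  L6  ⟶  EIII  (L6)  txn=BusRd  M[L6]=50
step 9: P0: load  L3  ⟶  EIII  (L3)  txn=BusRd  M[L3]=20
step 10: P2: load  L1  ⟶  IIEI  (L1)  txn=∅  M[L1]=80
step 11: P3: store L0 := 96  ⟶  IIIM  (L0)  txn=BusRdX  M[L0]=80
step 12: P1: store L7 := 6  ⟶  IMII  (L7)  txn=BusRdX+Flush  M[L7]=43
step 13: P3: load  L2  ⟶  IIOS  (L2)  txn=BusRd  M[L2]=0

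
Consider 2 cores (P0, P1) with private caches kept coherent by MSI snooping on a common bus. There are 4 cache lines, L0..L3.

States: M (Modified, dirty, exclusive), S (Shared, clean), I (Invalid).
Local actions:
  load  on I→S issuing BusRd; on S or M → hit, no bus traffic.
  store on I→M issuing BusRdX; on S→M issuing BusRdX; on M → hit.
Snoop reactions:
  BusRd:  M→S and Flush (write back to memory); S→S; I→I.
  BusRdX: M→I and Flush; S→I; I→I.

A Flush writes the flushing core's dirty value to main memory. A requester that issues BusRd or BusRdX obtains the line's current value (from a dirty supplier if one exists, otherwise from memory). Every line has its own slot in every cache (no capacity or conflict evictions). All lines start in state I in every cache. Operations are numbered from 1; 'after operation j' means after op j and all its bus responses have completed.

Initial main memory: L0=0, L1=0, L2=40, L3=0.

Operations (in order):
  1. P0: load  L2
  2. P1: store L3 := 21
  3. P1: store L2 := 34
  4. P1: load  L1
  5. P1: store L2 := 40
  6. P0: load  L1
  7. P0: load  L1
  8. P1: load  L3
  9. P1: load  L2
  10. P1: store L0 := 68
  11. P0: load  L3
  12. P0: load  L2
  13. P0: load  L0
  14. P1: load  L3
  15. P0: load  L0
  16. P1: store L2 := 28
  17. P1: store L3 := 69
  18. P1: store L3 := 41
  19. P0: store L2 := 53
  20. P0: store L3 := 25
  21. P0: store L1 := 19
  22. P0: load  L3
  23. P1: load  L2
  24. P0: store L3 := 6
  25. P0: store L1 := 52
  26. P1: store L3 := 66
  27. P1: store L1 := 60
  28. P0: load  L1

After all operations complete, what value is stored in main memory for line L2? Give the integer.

step 1: P0: load  L2  ⟶  SI  (L2)  txn=BusRd  M[L2]=40
step 2: P1: store L3 := 21  ⟶  IM  (L3)  txn=BusRdX  M[L3]=0
step 3: P1: store L2 := 34  ⟶  IM  (L2)  txn=BusRdX  M[L2]=40
step 4: P1: load  L1  ⟶  IS  (L1)  txn=BusRd  M[L1]=0
step 5: P1: store L2 := 40  ⟶  IM  (L2)  txn=∅  M[L2]=40
step 6: P0: load  L1  ⟶  SS  (L1)  txn=BusRd  M[L1]=0
step 7: P0: load  L1  ⟶  SS  (L1)  txn=∅  M[L1]=0
step 8: P1: load  L3  ⟶  IM  (L3)  txn=∅  M[L3]=0
step 9: P1: load  L2  ⟶  IM  (L2)  txn=∅  M[L2]=40
step 10: P1: store L0 := 68  ⟶  IM  (L0)  txn=BusRdX  M[L0]=0
step 11: P0: load  L3  ⟶  SS  (L3)  txn=BusRd+Flush  M[L3]=21
step 12: P0: load  L2  ⟶  SS  (L2)  txn=BusRd+Flush  M[L2]=40
step 13: P0: load  L0  ⟶  SS  (L0)  txn=BusRd+Flush  M[L0]=68
step 14: P1: load  L3  ⟶  SS  (L3)  txn=∅  M[L3]=21
step 15: P0: load  L0  ⟶  SS  (L0)  txn=∅  M[L0]=68
step 16: P1: store L2 := 28  ⟶  IM  (L2)  txn=BusRdX  M[L2]=40
step 17: P1: store L3 := 69  ⟶  IM  (L3)  txn=BusRdX  M[L3]=21
step 18: P1: store L3 := 41  ⟶  IM  (L3)  txn=∅  M[L3]=21
step 19: P0: store L2 := 53  ⟶  MI  (L2)  txn=BusRdX+Flush  M[L2]=28
step 20: P0: store L3 := 25  ⟶  MI  (L3)  txn=BusRdX+Flush  M[L3]=41
step 21: P0: store L1 := 19  ⟶  MI  (L1)  txn=BusRdX  M[L1]=0
step 22: P0: load  L3  ⟶  MI  (L3)  txn=∅  M[L3]=41
step 23: P1: load  L2  ⟶  SS  (L2)  txn=BusRd+Flush  M[L2]=53
step 24: P0: store L3 := 6  ⟶  MI  (L3)  txn=∅  M[L3]=41
step 25: P0: store L1 := 52  ⟶  MI  (L1)  txn=∅  M[L1]=0
step 26: P1: store L3 := 66  ⟶  IM  (L3)  txn=BusRdX+Flush  M[L3]=6
step 27: P1: store L1 := 60  ⟶  IM  (L1)  txn=BusRdX+Flush  M[L1]=52
step 28: P0: load  L1  ⟶  SS  (L1)  txn=BusRd+Flush  M[L1]=60

memory[L2] = 53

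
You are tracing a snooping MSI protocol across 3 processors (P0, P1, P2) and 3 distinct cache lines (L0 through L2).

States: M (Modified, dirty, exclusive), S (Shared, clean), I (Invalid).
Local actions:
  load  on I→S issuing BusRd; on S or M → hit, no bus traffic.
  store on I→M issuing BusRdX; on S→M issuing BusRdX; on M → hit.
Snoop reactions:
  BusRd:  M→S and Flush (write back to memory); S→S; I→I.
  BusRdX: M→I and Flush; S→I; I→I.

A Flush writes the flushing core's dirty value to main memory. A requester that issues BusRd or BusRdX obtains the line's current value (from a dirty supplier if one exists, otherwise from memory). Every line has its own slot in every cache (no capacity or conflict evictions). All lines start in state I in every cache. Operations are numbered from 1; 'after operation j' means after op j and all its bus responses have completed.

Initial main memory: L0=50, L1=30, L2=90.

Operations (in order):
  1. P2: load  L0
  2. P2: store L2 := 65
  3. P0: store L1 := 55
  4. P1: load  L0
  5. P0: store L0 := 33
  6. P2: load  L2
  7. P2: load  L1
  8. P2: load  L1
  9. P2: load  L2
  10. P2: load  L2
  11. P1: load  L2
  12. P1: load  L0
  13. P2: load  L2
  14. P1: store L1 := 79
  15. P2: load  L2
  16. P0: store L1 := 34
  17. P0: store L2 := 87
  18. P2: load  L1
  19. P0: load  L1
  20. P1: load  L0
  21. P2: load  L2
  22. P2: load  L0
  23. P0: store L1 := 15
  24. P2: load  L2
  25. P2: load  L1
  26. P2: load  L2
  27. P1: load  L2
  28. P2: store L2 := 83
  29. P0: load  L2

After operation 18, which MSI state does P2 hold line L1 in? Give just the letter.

state = S

1. P2: load  L0  bus=[BusRd]  L0: P0=I P1=I P2=S  mem[L0]=50
2. P2: store L2 := 65  bus=[BusRdX]  L2: P0=I P1=I P2=M  mem[L2]=90
3. P0: store L1 := 55  bus=[BusRdX]  L1: P0=M P1=I P2=I  mem[L1]=30
4. P1: load  L0  bus=[BusRd]  L0: P0=I P1=S P2=S  mem[L0]=50
5. P0: store L0 := 33  bus=[BusRdX]  L0: P0=M P1=I P2=I  mem[L0]=50
6. P2: load  L2  bus=[-]  L2: P0=I P1=I P2=M  mem[L2]=90
7. P2: load  L1  bus=[BusRd,Flush]  L1: P0=S P1=I P2=S  mem[L1]=55
8. P2: load  L1  bus=[-]  L1: P0=S P1=I P2=S  mem[L1]=55
9. P2: load  L2  bus=[-]  L2: P0=I P1=I P2=M  mem[L2]=90
10. P2: load  L2  bus=[-]  L2: P0=I P1=I P2=M  mem[L2]=90
11. P1: load  L2  bus=[BusRd,Flush]  L2: P0=I P1=S P2=S  mem[L2]=65
12. P1: load  L0  bus=[BusRd,Flush]  L0: P0=S P1=S P2=I  mem[L0]=33
13. P2: load  L2  bus=[-]  L2: P0=I P1=S P2=S  mem[L2]=65
14. P1: store L1 := 79  bus=[BusRdX]  L1: P0=I P1=M P2=I  mem[L1]=55
15. P2: load  L2  bus=[-]  L2: P0=I P1=S P2=S  mem[L2]=65
16. P0: store L1 := 34  bus=[BusRdX,Flush]  L1: P0=M P1=I P2=I  mem[L1]=79
17. P0: store L2 := 87  bus=[BusRdX]  L2: P0=M P1=I P2=I  mem[L2]=65
18. P2: load  L1  bus=[BusRd,Flush]  L1: P0=S P1=I P2=S  mem[L1]=34
19. P0: load  L1  bus=[-]  L1: P0=S P1=I P2=S  mem[L1]=34
20. P1: load  L0  bus=[-]  L0: P0=S P1=S P2=I  mem[L0]=33
21. P2: load  L2  bus=[BusRd,Flush]  L2: P0=S P1=I P2=S  mem[L2]=87
22. P2: load  L0  bus=[BusRd]  L0: P0=S P1=S P2=S  mem[L0]=33
23. P0: store L1 := 15  bus=[BusRdX]  L1: P0=M P1=I P2=I  mem[L1]=34
24. P2: load  L2  bus=[-]  L2: P0=S P1=I P2=S  mem[L2]=87
25. P2: load  L1  bus=[BusRd,Flush]  L1: P0=S P1=I P2=S  mem[L1]=15
26. P2: load  L2  bus=[-]  L2: P0=S P1=I P2=S  mem[L2]=87
27. P1: load  L2  bus=[BusRd]  L2: P0=S P1=S P2=S  mem[L2]=87
28. P2: store L2 := 83  bus=[BusRdX]  L2: P0=I P1=I P2=M  mem[L2]=87
29. P0: load  L2  bus=[BusRd,Flush]  L2: P0=S P1=I P2=S  mem[L2]=83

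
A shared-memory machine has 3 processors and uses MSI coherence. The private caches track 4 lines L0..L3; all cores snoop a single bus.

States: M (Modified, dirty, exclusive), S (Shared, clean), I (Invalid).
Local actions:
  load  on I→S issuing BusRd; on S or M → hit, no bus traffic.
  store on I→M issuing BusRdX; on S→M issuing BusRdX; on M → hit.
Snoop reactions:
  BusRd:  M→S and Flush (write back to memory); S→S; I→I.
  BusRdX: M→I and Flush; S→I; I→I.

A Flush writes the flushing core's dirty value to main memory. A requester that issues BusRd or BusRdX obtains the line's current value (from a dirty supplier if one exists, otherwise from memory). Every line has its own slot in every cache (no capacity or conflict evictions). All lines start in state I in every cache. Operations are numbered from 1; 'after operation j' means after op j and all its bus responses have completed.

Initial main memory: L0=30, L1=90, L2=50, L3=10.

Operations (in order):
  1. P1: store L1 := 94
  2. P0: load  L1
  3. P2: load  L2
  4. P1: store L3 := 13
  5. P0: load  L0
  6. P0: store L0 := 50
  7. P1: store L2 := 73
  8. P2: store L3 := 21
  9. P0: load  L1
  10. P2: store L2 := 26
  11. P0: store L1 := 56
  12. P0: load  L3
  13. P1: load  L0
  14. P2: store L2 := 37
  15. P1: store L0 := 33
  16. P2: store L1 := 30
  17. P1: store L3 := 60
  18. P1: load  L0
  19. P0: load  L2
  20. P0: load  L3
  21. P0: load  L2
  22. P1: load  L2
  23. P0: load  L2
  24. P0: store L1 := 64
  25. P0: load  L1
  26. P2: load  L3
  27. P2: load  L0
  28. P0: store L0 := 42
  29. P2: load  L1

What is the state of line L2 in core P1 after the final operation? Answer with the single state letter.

state = S

step 1: P1: store L1 := 94  ⟶  IMI  (L1)  txn=BusRdX  M[L1]=90
step 2: P0: load  L1  ⟶  SSI  (L1)  txn=BusRd+Flush  M[L1]=94
step 3: P2: load  L2  ⟶  IIS  (L2)  txn=BusRd  M[L2]=50
step 4: P1: store L3 := 13  ⟶  IMI  (L3)  txn=BusRdX  M[L3]=10
step 5: P0: load  L0  ⟶  SII  (L0)  txn=BusRd  M[L0]=30
step 6: P0: store L0 := 50  ⟶  MII  (L0)  txn=BusRdX  M[L0]=30
step 7: P1: store L2 := 73  ⟶  IMI  (L2)  txn=BusRdX  M[L2]=50
step 8: P2: store L3 := 21  ⟶  IIM  (L3)  txn=BusRdX+Flush  M[L3]=13
step 9: P0: load  L1  ⟶  SSI  (L1)  txn=∅  M[L1]=94
step 10: P2: store L2 := 26  ⟶  IIM  (L2)  txn=BusRdX+Flush  M[L2]=73
step 11: P0: store L1 := 56  ⟶  MII  (L1)  txn=BusRdX  M[L1]=94
step 12: P0: load  L3  ⟶  SIS  (L3)  txn=BusRd+Flush  M[L3]=21
step 13: P1: load  L0  ⟶  SSI  (L0)  txn=BusRd+Flush  M[L0]=50
step 14: P2: store L2 := 37  ⟶  IIM  (L2)  txn=∅  M[L2]=73
step 15: P1: store L0 := 33  ⟶  IMI  (L0)  txn=BusRdX  M[L0]=50
step 16: P2: store L1 := 30  ⟶  IIM  (L1)  txn=BusRdX+Flush  M[L1]=56
step 17: P1: store L3 := 60  ⟶  IMI  (L3)  txn=BusRdX  M[L3]=21
step 18: P1: load  L0  ⟶  IMI  (L0)  txn=∅  M[L0]=50
step 19: P0: load  L2  ⟶  SIS  (L2)  txn=BusRd+Flush  M[L2]=37
step 20: P0: load  L3  ⟶  SSI  (L3)  txn=BusRd+Flush  M[L3]=60
step 21: P0: load  L2  ⟶  SIS  (L2)  txn=∅  M[L2]=37
step 22: P1: load  L2  ⟶  SSS  (L2)  txn=BusRd  M[L2]=37
step 23: P0: load  L2  ⟶  SSS  (L2)  txn=∅  M[L2]=37
step 24: P0: store L1 := 64  ⟶  MII  (L1)  txn=BusRdX+Flush  M[L1]=30
step 25: P0: load  L1  ⟶  MII  (L1)  txn=∅  M[L1]=30
step 26: P2: load  L3  ⟶  SSS  (L3)  txn=BusRd  M[L3]=60
step 27: P2: load  L0  ⟶  ISS  (L0)  txn=BusRd+Flush  M[L0]=33
step 28: P0: store L0 := 42  ⟶  MII  (L0)  txn=BusRdX  M[L0]=33
step 29: P2: load  L1  ⟶  SIS  (L1)  txn=BusRd+Flush  M[L1]=64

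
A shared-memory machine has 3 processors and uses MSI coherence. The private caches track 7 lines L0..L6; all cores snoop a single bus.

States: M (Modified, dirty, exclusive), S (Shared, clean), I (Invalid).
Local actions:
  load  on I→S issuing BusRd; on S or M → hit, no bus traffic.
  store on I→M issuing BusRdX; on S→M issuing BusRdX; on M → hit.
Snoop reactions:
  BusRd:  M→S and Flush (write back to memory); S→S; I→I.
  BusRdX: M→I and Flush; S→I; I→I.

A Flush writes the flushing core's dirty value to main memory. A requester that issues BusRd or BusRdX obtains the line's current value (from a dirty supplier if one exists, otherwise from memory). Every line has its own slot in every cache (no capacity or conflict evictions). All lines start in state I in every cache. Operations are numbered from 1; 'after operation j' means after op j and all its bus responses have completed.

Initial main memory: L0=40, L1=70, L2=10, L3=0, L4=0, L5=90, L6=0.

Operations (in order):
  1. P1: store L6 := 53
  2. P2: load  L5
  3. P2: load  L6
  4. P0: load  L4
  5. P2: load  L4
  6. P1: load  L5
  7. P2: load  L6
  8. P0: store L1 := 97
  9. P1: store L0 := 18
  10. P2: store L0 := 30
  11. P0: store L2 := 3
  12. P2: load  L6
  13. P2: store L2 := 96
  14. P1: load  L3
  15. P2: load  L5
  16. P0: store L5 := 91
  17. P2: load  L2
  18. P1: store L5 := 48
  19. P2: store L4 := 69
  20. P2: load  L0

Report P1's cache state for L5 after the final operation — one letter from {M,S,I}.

[1] P1: store L6 := 53 | P0:I, P1:M(53), P2:I | bus: BusRdX
[2] P2: load  L5 | P0:I, P1:I, P2:S(90) | bus: BusRd
[3] P2: load  L6 | P0:I, P1:S(53), P2:S(53) | bus: BusRd,Flush
[4] P0: load  L4 | P0:S(0), P1:I, P2:I | bus: BusRd
[5] P2: load  L4 | P0:S(0), P1:I, P2:S(0) | bus: BusRd
[6] P1: load  L5 | P0:I, P1:S(90), P2:S(90) | bus: BusRd
[7] P2: load  L6 | P0:I, P1:S(53), P2:S(53) | bus: none
[8] P0: store L1 := 97 | P0:M(97), P1:I, P2:I | bus: BusRdX
[9] P1: store L0 := 18 | P0:I, P1:M(18), P2:I | bus: BusRdX
[10] P2: store L0 := 30 | P0:I, P1:I, P2:M(30) | bus: BusRdX,Flush
[11] P0: store L2 := 3 | P0:M(3), P1:I, P2:I | bus: BusRdX
[12] P2: load  L6 | P0:I, P1:S(53), P2:S(53) | bus: none
[13] P2: store L2 := 96 | P0:I, P1:I, P2:M(96) | bus: BusRdX,Flush
[14] P1: load  L3 | P0:I, P1:S(0), P2:I | bus: BusRd
[15] P2: load  L5 | P0:I, P1:S(90), P2:S(90) | bus: none
[16] P0: store L5 := 91 | P0:M(91), P1:I, P2:I | bus: BusRdX
[17] P2: load  L2 | P0:I, P1:I, P2:M(96) | bus: none
[18] P1: store L5 := 48 | P0:I, P1:M(48), P2:I | bus: BusRdX,Flush
[19] P2: store L4 := 69 | P0:I, P1:I, P2:M(69) | bus: BusRdX
[20] P2: load  L0 | P0:I, P1:I, P2:M(30) | bus: none

state = M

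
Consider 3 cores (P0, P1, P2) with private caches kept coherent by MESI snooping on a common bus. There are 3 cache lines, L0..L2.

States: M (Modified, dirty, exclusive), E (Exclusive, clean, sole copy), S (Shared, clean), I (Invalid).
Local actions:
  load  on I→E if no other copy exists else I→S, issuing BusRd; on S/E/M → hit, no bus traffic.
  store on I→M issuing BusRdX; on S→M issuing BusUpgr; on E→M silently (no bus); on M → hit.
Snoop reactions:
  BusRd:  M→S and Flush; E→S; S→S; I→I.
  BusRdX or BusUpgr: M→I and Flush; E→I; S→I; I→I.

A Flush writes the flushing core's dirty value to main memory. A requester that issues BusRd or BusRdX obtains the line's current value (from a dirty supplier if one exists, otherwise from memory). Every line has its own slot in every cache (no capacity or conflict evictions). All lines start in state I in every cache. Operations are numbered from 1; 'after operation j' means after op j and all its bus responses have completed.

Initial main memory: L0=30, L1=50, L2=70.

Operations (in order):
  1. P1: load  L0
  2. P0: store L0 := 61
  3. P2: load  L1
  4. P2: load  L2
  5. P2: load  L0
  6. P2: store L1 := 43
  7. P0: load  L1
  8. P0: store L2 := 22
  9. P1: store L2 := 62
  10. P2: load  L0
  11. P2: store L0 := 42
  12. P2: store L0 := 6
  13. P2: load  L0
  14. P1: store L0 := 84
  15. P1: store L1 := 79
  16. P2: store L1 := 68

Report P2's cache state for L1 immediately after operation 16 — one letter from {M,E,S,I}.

state = M

1. P1: load  L0  bus=[BusRd]  L0: P0=I P1=E P2=I  mem[L0]=30
2. P0: store L0 := 61  bus=[BusRdX]  L0: P0=M P1=I P2=I  mem[L0]=30
3. P2: load  L1  bus=[BusRd]  L1: P0=I P1=I P2=E  mem[L1]=50
4. P2: load  L2  bus=[BusRd]  L2: P0=I P1=I P2=E  mem[L2]=70
5. P2: load  L0  bus=[BusRd,Flush]  L0: P0=S P1=I P2=S  mem[L0]=61
6. P2: store L1 := 43  bus=[-]  L1: P0=I P1=I P2=M  mem[L1]=50
7. P0: load  L1  bus=[BusRd,Flush]  L1: P0=S P1=I P2=S  mem[L1]=43
8. P0: store L2 := 22  bus=[BusRdX]  L2: P0=M P1=I P2=I  mem[L2]=70
9. P1: store L2 := 62  bus=[BusRdX,Flush]  L2: P0=I P1=M P2=I  mem[L2]=22
10. P2: load  L0  bus=[-]  L0: P0=S P1=I P2=S  mem[L0]=61
11. P2: store L0 := 42  bus=[BusUpgr]  L0: P0=I P1=I P2=M  mem[L0]=61
12. P2: store L0 := 6  bus=[-]  L0: P0=I P1=I P2=M  mem[L0]=61
13. P2: load  L0  bus=[-]  L0: P0=I P1=I P2=M  mem[L0]=61
14. P1: store L0 := 84  bus=[BusRdX,Flush]  L0: P0=I P1=M P2=I  mem[L0]=6
15. P1: store L1 := 79  bus=[BusRdX]  L1: P0=I P1=M P2=I  mem[L1]=43
16. P2: store L1 := 68  bus=[BusRdX,Flush]  L1: P0=I P1=I P2=M  mem[L1]=79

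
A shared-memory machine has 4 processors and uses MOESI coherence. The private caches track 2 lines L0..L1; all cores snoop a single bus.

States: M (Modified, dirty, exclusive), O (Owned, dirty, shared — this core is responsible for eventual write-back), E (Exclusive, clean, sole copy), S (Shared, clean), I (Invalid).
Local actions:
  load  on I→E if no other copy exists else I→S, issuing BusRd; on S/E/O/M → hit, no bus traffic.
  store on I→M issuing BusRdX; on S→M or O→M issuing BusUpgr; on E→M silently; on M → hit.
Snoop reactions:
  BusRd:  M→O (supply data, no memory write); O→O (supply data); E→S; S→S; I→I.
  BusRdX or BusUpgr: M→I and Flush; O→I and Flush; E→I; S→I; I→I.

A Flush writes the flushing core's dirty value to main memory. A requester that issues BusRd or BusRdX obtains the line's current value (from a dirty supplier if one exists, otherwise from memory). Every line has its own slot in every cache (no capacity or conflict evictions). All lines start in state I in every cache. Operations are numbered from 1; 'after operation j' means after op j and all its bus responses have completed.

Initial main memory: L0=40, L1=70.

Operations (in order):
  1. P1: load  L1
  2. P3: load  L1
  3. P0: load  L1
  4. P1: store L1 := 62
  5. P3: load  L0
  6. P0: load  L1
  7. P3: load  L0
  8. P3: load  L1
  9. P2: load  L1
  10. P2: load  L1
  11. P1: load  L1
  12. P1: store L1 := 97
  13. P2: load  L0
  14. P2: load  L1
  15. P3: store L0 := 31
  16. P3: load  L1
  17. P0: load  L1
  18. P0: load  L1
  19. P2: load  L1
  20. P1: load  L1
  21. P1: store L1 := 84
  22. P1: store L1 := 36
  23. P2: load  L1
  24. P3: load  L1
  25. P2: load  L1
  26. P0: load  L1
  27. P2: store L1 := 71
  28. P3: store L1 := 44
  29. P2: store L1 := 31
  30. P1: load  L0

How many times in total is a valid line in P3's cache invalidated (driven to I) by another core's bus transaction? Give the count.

step 1: P1: load  L1  ⟶  IEII  (L1)  txn=BusRd  M[L1]=70
step 2: P3: load  L1  ⟶  ISIS  (L1)  txn=BusRd  M[L1]=70
step 3: P0: load  L1  ⟶  SSIS  (L1)  txn=BusRd  M[L1]=70
step 4: P1: store L1 := 62  ⟶  IMII  (L1)  txn=BusUpgr  M[L1]=70
step 5: P3: load  L0  ⟶  IIIE  (L0)  txn=BusRd  M[L0]=40
step 6: P0: load  L1  ⟶  SOII  (L1)  txn=BusRd  M[L1]=70
step 7: P3: load  L0  ⟶  IIIE  (L0)  txn=∅  M[L0]=40
step 8: P3: load  L1  ⟶  SOIS  (L1)  txn=BusRd  M[L1]=70
step 9: P2: load  L1  ⟶  SOSS  (L1)  txn=BusRd  M[L1]=70
step 10: P2: load  L1  ⟶  SOSS  (L1)  txn=∅  M[L1]=70
step 11: P1: load  L1  ⟶  SOSS  (L1)  txn=∅  M[L1]=70
step 12: P1: store L1 := 97  ⟶  IMII  (L1)  txn=BusUpgr  M[L1]=70
step 13: P2: load  L0  ⟶  IISS  (L0)  txn=BusRd  M[L0]=40
step 14: P2: load  L1  ⟶  IOSI  (L1)  txn=BusRd  M[L1]=70
step 15: P3: store L0 := 31  ⟶  IIIM  (L0)  txn=BusUpgr  M[L0]=40
step 16: P3: load  L1  ⟶  IOSS  (L1)  txn=BusRd  M[L1]=70
step 17: P0: load  L1  ⟶  SOSS  (L1)  txn=BusRd  M[L1]=70
step 18: P0: load  L1  ⟶  SOSS  (L1)  txn=∅  M[L1]=70
step 19: P2: load  L1  ⟶  SOSS  (L1)  txn=∅  M[L1]=70
step 20: P1: load  L1  ⟶  SOSS  (L1)  txn=∅  M[L1]=70
step 21: P1: store L1 := 84  ⟶  IMII  (L1)  txn=BusUpgr  M[L1]=70
step 22: P1: store L1 := 36  ⟶  IMII  (L1)  txn=∅  M[L1]=70
step 23: P2: load  L1  ⟶  IOSI  (L1)  txn=BusRd  M[L1]=70
step 24: P3: load  L1  ⟶  IOSS  (L1)  txn=BusRd  M[L1]=70
step 25: P2: load  L1  ⟶  IOSS  (L1)  txn=∅  M[L1]=70
step 26: P0: load  L1  ⟶  SOSS  (L1)  txn=BusRd  M[L1]=70
step 27: P2: store L1 := 71  ⟶  IIMI  (L1)  txn=BusUpgr+Flush  M[L1]=36
step 28: P3: store L1 := 44  ⟶  IIIM  (L1)  txn=BusRdX+Flush  M[L1]=71
step 29: P2: store L1 := 31  ⟶  IIMI  (L1)  txn=BusRdX+Flush  M[L1]=44
step 30: P1: load  L0  ⟶  ISIO  (L0)  txn=BusRd  M[L0]=40

invalidations = 5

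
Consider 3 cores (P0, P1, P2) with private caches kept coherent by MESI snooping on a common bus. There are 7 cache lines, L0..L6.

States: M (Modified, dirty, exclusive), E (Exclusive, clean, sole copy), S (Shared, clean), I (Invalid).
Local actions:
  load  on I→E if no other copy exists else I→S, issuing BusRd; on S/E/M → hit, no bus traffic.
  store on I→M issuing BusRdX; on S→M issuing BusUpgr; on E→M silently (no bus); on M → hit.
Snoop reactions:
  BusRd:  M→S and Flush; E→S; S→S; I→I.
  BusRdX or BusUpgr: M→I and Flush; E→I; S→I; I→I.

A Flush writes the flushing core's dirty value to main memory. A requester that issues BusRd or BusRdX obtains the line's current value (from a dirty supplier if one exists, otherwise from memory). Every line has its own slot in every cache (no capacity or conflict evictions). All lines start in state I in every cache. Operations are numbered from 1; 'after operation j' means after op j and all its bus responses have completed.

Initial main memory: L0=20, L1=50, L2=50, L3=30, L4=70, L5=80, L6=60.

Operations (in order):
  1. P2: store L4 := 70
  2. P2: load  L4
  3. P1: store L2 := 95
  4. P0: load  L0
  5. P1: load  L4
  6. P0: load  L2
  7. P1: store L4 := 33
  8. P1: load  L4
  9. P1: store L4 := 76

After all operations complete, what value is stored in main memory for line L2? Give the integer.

[1] P2: store L4 := 70 | P0:I, P1:I, P2:M(70) | bus: BusRdX
[2] P2: load  L4 | P0:I, P1:I, P2:M(70) | bus: none
[3] P1: store L2 := 95 | P0:I, P1:M(95), P2:I | bus: BusRdX
[4] P0: load  L0 | P0:E(20), P1:I, P2:I | bus: BusRd
[5] P1: load  L4 | P0:I, P1:S(70), P2:S(70) | bus: BusRd,Flush
[6] P0: load  L2 | P0:S(95), P1:S(95), P2:I | bus: BusRd,Flush
[7] P1: store L4 := 33 | P0:I, P1:M(33), P2:I | bus: BusUpgr
[8] P1: load  L4 | P0:I, P1:M(33), P2:I | bus: none
[9] P1: store L4 := 76 | P0:I, P1:M(76), P2:I | bus: none

memory[L2] = 95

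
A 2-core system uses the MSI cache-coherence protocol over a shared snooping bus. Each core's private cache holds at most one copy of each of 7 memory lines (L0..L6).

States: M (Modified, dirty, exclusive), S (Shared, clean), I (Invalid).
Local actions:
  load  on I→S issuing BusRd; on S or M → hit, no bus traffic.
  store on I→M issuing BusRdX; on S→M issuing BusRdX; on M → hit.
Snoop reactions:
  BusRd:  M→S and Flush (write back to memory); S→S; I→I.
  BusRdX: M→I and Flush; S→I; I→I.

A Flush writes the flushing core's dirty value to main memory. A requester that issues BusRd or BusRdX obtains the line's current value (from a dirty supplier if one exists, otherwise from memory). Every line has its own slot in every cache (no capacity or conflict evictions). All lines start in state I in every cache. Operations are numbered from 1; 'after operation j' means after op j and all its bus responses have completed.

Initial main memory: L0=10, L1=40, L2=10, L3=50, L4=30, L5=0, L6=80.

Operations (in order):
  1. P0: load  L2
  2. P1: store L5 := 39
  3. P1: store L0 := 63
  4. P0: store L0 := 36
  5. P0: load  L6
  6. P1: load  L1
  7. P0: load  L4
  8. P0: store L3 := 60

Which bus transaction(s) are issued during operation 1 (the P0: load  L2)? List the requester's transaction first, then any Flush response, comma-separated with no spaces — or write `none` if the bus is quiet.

bus = BusRd

1. P0: load  L2  bus=[BusRd]  L2: P0=S P1=I  mem[L2]=10
2. P1: store L5 := 39  bus=[BusRdX]  L5: P0=I P1=M  mem[L5]=0
3. P1: store L0 := 63  bus=[BusRdX]  L0: P0=I P1=M  mem[L0]=10
4. P0: store L0 := 36  bus=[BusRdX,Flush]  L0: P0=M P1=I  mem[L0]=63
5. P0: load  L6  bus=[BusRd]  L6: P0=S P1=I  mem[L6]=80
6. P1: load  L1  bus=[BusRd]  L1: P0=I P1=S  mem[L1]=40
7. P0: load  L4  bus=[BusRd]  L4: P0=S P1=I  mem[L4]=30
8. P0: store L3 := 60  bus=[BusRdX]  L3: P0=M P1=I  mem[L3]=50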